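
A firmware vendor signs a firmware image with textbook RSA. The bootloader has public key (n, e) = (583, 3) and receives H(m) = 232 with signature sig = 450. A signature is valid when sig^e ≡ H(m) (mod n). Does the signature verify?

does not verify

Squares mod 583: sig^1≡450, sig^2≡199
3 = 2 + 1, so sig^3 ≡ 199·450 ≡ 351 (mod 583)
The recovered value 351 does not match the digest 232.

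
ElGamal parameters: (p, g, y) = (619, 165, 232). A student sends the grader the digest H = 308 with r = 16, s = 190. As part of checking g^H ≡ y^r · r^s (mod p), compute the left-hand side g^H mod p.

165^308 mod 619 = 604

604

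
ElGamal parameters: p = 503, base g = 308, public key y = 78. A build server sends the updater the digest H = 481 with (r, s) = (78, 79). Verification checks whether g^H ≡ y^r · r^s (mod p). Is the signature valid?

valid

Left side g^H mod p:
Squares mod 503: 308^1≡308, 308^2≡300, 308^4≡466, 308^8≡363, 308^16≡486, 308^32≡289, 308^64≡23, 308^128≡26, 308^256≡173
481 = 256 + 128 + 64 + 32 + 1, so 308^481 ≡ 173·26·23·289·308 ≡ 98 (mod 503)
Right side y^r · r^s mod p:
Squares mod 503: 78^1≡78, 78^2≡48, 78^4≡292, 78^8≡257, 78^16≡156, 78^32≡192, 78^64≡145
78 = 64 + 8 + 4 + 2, so 78^78 ≡ 145·257·292·48 ≡ 94 (mod 503)
Squares mod 503: 78^1≡78, 78^2≡48, 78^4≡292, 78^8≡257, 78^16≡156, 78^32≡192, 78^64≡145
79 = 64 + 8 + 4 + 2 + 1, so 78^79 ≡ 145·257·292·48·78 ≡ 290 (mod 503)
94·290 = 27260 ≡ 98 (mod 503)
98 ≡ 98 (mod 503), so the signature is genuine.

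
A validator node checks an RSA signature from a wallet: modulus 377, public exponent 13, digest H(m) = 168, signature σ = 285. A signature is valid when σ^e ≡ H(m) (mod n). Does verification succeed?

passes

σ^2 ≡ 285^2 = 81225 ≡ 170
σ^4 ≡ 170^2 = 28900 ≡ 248
σ^8 ≡ 248^2 = 61504 ≡ 53
13 = 8 + 4 + 1, so σ^13 ≡ 53·248·285 ≡ 168 (mod 377)
Since 168 equals the digest 168, verification succeeds.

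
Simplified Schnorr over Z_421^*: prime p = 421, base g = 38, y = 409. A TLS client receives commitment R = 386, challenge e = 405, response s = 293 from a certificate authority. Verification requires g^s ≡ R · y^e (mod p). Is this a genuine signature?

genuine

g^s mod p:
38^293 mod 421 = 386
R · y^e mod p:
409^405 mod 421 = 1
386·1 = 386 ≡ 386 (mod 421)
386 ≡ 386 (mod 421); signature holds.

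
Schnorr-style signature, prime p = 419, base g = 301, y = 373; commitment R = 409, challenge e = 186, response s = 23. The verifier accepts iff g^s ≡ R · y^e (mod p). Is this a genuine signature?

g^s mod p:
301^2 = 90601 ≡ 97
301^4 ≡ 97^2 = 9409 ≡ 191
301^8 ≡ 191^2 = 36481 ≡ 28
301^16 ≡ 28^2 = 784 ≡ 365
23 = 16 + 4 + 2 + 1, so 301^23 ≡ 365·191·97·301 ≡ 375 (mod 419)
R · y^e mod p:
373^2 = 139129 ≡ 21
373^4 ≡ 21^2 = 441 ≡ 22
373^8 ≡ 22^2 = 484 ≡ 65
373^16 ≡ 65^2 = 4225 ≡ 35
373^32 ≡ 35^2 = 1225 ≡ 387
373^64 ≡ 387^2 = 149769 ≡ 186
373^128 ≡ 186^2 = 34596 ≡ 238
186 = 128 + 32 + 16 + 8 + 2, so 373^186 ≡ 238·387·35·65·21 ≡ 172 (mod 419)
409·172 = 70348 ≡ 375 (mod 419)
375 ≡ 375 (mod 419); signature holds.

genuine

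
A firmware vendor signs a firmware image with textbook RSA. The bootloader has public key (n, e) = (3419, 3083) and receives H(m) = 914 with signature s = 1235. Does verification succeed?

s^2 ≡ 1235^2 = 1525225 ≡ 351
s^4 ≡ 351^2 = 123201 ≡ 117
s^8 ≡ 117^2 = 13689 ≡ 13
s^16 ≡ 13^2 = 169
s^32 ≡ 169^2 = 28561 ≡ 1209
s^64 ≡ 1209^2 = 1461681 ≡ 1768
s^128 ≡ 1768^2 = 3125824 ≡ 858
s^256 ≡ 858^2 = 736164 ≡ 1079
s^512 ≡ 1079^2 = 1164241 ≡ 1781
s^1024 ≡ 1781^2 = 3171961 ≡ 2548
s^2048 ≡ 2548^2 = 6492304 ≡ 3042
3083 = 2048 + 1024 + 8 + 2 + 1, so s^3083 ≡ 3042·2548·13·351·1235 ≡ 572 (mod 3419)
s^3083 mod 3419 = 572, but H(m) = 914.

fails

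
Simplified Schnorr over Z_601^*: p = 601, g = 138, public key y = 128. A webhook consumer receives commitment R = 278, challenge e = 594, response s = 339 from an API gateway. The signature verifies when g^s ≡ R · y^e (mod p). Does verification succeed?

passes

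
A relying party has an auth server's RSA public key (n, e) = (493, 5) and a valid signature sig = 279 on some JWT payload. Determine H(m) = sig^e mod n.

sig^5 mod 493 = 334

334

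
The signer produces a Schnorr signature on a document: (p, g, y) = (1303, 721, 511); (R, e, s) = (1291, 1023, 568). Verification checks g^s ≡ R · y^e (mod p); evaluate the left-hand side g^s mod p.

1291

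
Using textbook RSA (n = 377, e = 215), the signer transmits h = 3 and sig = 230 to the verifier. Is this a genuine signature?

genuine

sig^215 mod 377 = 3
3 = h, so the signature checks out.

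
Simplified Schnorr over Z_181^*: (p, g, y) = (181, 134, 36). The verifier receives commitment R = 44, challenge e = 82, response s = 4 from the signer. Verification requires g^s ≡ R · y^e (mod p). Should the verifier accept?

g^s mod p:
Squares mod 181: 134^1≡134, 134^2≡37, 134^4≡102
134^4 ≡ 102 (mod 181)
R · y^e mod p:
Squares mod 181: 36^1≡36, 36^2≡29, 36^4≡117, 36^8≡114, 36^16≡145, 36^32≡29, 36^64≡117
82 = 64 + 16 + 2, so 36^82 ≡ 117·145·29 ≡ 27 (mod 181)
44·27 = 1188 ≡ 102 (mod 181)
102 ≡ 102 (mod 181); signature holds.

accept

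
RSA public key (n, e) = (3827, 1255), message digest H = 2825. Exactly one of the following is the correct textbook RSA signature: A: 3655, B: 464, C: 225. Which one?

B

Candidate A: Squares mod 3827: 3655^1≡3655, 3655^2≡2795, 3655^4≡1118, 3655^8≡2322, 3655^16≡3268, 3655^32≡2494, 3655^64≡1161, 3655^128≡817, 3655^256≡1591, 3655^512≡1634, 3655^1024≡2537; 1255 = 1024 + 128 + 64 + 32 + 4 + 2 + 1, so 3655^1255 ≡ 2537·817·1161·2494·1118·2795·3655 ≡ 1806 (mod 3827)
Candidate B: Squares mod 3827: 464^1≡464, 464^2≡984, 464^4≡25, 464^8≡625, 464^16≡271, 464^32≡728, 464^64≡1858, 464^128≡210, 464^256≡2003, 464^512≡1313, 464^1024≡1819; 1255 = 1024 + 128 + 64 + 32 + 4 + 2 + 1, so 464^1255 ≡ 1819·210·1858·728·25·984·464 ≡ 2825 (mod 3827)
  → matches H = 2825
Candidate C: Squares mod 3827: 225^1≡225, 225^2≡874, 225^4≡2303, 225^8≡3414, 225^16≡2181, 225^32≡3627, 225^64≡1730, 225^128≡186, 225^256≡153, 225^512≡447, 225^1024≡805; 1255 = 1024 + 128 + 64 + 32 + 4 + 2 + 1, so 225^1255 ≡ 805·186·1730·3627·2303·874·225 ≡ 2267 (mod 3827)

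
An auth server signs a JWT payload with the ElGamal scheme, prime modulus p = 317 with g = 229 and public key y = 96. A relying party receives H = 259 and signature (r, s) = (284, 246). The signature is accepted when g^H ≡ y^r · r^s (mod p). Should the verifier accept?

Left side g^H mod p:
229^2 = 52441 ≡ 136
229^4 ≡ 136^2 = 18496 ≡ 110
229^8 ≡ 110^2 = 12100 ≡ 54
229^16 ≡ 54^2 = 2916 ≡ 63
229^32 ≡ 63^2 = 3969 ≡ 165
229^64 ≡ 165^2 = 27225 ≡ 280
229^128 ≡ 280^2 = 78400 ≡ 101
229^256 ≡ 101^2 = 10201 ≡ 57
259 = 256 + 2 + 1, so 229^259 ≡ 57·136·229 ≡ 8 (mod 317)
Right side y^r · r^s mod p:
96^2 = 9216 ≡ 23
96^4 ≡ 23^2 = 529 ≡ 212
96^8 ≡ 212^2 = 44944 ≡ 247
96^16 ≡ 247^2 = 61009 ≡ 145
96^32 ≡ 145^2 = 21025 ≡ 103
96^64 ≡ 103^2 = 10609 ≡ 148
96^128 ≡ 148^2 = 21904 ≡ 31
96^256 ≡ 31^2 = 961 ≡ 10
284 = 256 + 16 + 8 + 4, so 96^284 ≡ 10·145·247·212 ≡ 277 (mod 317)
284^2 = 80656 ≡ 138
284^4 ≡ 138^2 = 19044 ≡ 24
284^8 ≡ 24^2 = 576 ≡ 259
284^16 ≡ 259^2 = 67081 ≡ 194
284^32 ≡ 194^2 = 37636 ≡ 230
284^64 ≡ 230^2 = 52900 ≡ 278
284^128 ≡ 278^2 = 77284 ≡ 253
246 = 128 + 64 + 32 + 16 + 4 + 2, so 284^246 ≡ 253·278·230·194·24·138 ≡ 217 (mod 317)
277·217 = 60109 ≡ 196 (mod 317)
8 ≠ 196, so verification fails.

reject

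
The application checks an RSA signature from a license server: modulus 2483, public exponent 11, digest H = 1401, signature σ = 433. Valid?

yes

σ^2 ≡ 433^2 = 187489 ≡ 1264
σ^4 ≡ 1264^2 = 1597696 ≡ 1127
σ^8 ≡ 1127^2 = 1270129 ≡ 1316
11 = 8 + 2 + 1, so σ^11 ≡ 1316·1264·433 ≡ 1401 (mod 2483)
Since 1401 equals the digest 1401, verification succeeds.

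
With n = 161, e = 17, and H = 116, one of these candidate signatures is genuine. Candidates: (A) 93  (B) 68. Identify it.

Candidate A: 93^17 mod 161 = 116
  → matches H = 116
Candidate B: 68^17 mod 161 = 45

A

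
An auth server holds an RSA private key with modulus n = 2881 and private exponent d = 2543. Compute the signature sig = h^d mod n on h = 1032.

h^2 ≡ 1032^2 = 1065024 ≡ 1935
h^4 ≡ 1935^2 = 3744225 ≡ 1806
h^8 ≡ 1806^2 = 3261636 ≡ 344
h^16 ≡ 344^2 = 118336 ≡ 215
h^32 ≡ 215^2 = 46225 ≡ 129
h^64 ≡ 129^2 = 16641 ≡ 2236
h^128 ≡ 2236^2 = 4999696 ≡ 1161
h^256 ≡ 1161^2 = 1347921 ≡ 2494
h^512 ≡ 2494^2 = 6220036 ≡ 2838
h^1024 ≡ 2838^2 = 8054244 ≡ 1849
h^2048 ≡ 1849^2 = 3418801 ≡ 1935
2543 = 2048 + 256 + 128 + 64 + 32 + 8 + 4 + 2 + 1, so h^2543 ≡ 1935·2494·1161·2236·129·344·1806·1935·1032 ≡ 946 (mod 2881)

946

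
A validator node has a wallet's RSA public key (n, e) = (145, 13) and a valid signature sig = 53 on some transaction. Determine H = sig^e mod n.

23

sig^2 ≡ 53^2 = 2809 ≡ 54
sig^4 ≡ 54^2 = 2916 ≡ 16
sig^8 ≡ 16^2 = 256 ≡ 111
13 = 8 + 4 + 1, so sig^13 ≡ 111·16·53 ≡ 23 (mod 145)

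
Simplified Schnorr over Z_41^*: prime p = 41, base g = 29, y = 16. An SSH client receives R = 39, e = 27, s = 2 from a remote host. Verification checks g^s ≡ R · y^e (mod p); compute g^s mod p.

21

29^2 mod 41 = 21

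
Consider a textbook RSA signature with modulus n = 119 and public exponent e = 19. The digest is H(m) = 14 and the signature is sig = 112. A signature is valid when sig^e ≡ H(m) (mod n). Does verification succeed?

Squares mod 119: sig^1≡112, sig^2≡49, sig^4≡21, sig^8≡84, sig^16≡35
19 = 16 + 2 + 1, so sig^19 ≡ 35·49·112 ≡ 14 (mod 119)
Since 14 equals the digest 14, verification succeeds.

passes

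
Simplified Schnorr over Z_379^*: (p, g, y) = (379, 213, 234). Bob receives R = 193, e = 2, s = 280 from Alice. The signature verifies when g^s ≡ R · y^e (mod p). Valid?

yes

g^s mod p:
213^2 = 45369 ≡ 268
213^4 ≡ 268^2 = 71824 ≡ 193
213^8 ≡ 193^2 = 37249 ≡ 107
213^16 ≡ 107^2 = 11449 ≡ 79
213^32 ≡ 79^2 = 6241 ≡ 177
213^64 ≡ 177^2 = 31329 ≡ 251
213^128 ≡ 251^2 = 63001 ≡ 87
213^256 ≡ 87^2 = 7569 ≡ 368
280 = 256 + 16 + 8, so 213^280 ≡ 368·79·107 ≡ 251 (mod 379)
R · y^e mod p:
234^2 = 54756 ≡ 180
193·180 = 34740 ≡ 251 (mod 379)
251 ≡ 251 (mod 379); signature holds.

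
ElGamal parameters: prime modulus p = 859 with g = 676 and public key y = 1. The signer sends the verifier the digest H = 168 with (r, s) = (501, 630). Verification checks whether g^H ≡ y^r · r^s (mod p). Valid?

Left side g^H mod p:
676^2 = 456976 ≡ 847
676^4 ≡ 847^2 = 717409 ≡ 144
676^8 ≡ 144^2 = 20736 ≡ 120
676^16 ≡ 120^2 = 14400 ≡ 656
676^32 ≡ 656^2 = 430336 ≡ 836
676^64 ≡ 836^2 = 698896 ≡ 529
676^128 ≡ 529^2 = 279841 ≡ 666
168 = 128 + 32 + 8, so 676^168 ≡ 666·836·120 ≡ 100 (mod 859)
Right side y^r · r^s mod p:
1^2 = 1
1^4 ≡ 1^2 = 1
1^8 ≡ 1^2 = 1
1^16 ≡ 1^2 = 1
1^32 ≡ 1^2 = 1
1^64 ≡ 1^2 = 1
1^128 ≡ 1^2 = 1
1^256 ≡ 1^2 = 1
501 = 256 + 128 + 64 + 32 + 16 + 4 + 1, so 1^501 ≡ 1·1·1·1·1·1·1 ≡ 1 (mod 859)
501^2 = 251001 ≡ 173
501^4 ≡ 173^2 = 29929 ≡ 723
501^8 ≡ 723^2 = 522729 ≡ 457
501^16 ≡ 457^2 = 208849 ≡ 112
501^32 ≡ 112^2 = 12544 ≡ 518
501^64 ≡ 518^2 = 268324 ≡ 316
501^128 ≡ 316^2 = 99856 ≡ 212
501^256 ≡ 212^2 = 44944 ≡ 276
501^512 ≡ 276^2 = 76176 ≡ 584
630 = 512 + 64 + 32 + 16 + 4 + 2, so 501^630 ≡ 584·316·518·112·723·173 ≡ 524 (mod 859)
1·524 = 524 ≡ 524 (mod 859)
100 ≠ 524, so verification fails.

no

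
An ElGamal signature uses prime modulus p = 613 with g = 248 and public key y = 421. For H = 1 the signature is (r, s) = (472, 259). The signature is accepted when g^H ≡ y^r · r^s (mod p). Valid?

Left side g^H mod p:
248^1 mod 613 = 248
Right side y^r · r^s mod p:
Squares mod 613: 421^1≡421, 421^2≡84, 421^4≡313, 421^8≡502, 421^16≡61, 421^32≡43, 421^64≡10, 421^128≡100, 421^256≡192
472 = 256 + 128 + 64 + 16 + 8, so 421^472 ≡ 192·100·10·61·502 ≡ 10 (mod 613)
Squares mod 613: 472^1≡472, 472^2≡265, 472^4≡343, 472^8≡566, 472^16≡370, 472^32≡201, 472^64≡556, 472^128≡184, 472^256≡141
259 = 256 + 2 + 1, so 472^259 ≡ 141·265·472 ≡ 270 (mod 613)
10·270 = 2700 ≡ 248 (mod 613)
248 ≡ 248 (mod 613), so the signature is genuine.

yes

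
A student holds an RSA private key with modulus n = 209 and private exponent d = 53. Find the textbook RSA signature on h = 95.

h^2 ≡ 95^2 = 9025 ≡ 38
h^4 ≡ 38^2 = 1444 ≡ 190
h^8 ≡ 190^2 = 36100 ≡ 152
h^16 ≡ 152^2 = 23104 ≡ 114
h^32 ≡ 114^2 = 12996 ≡ 38
53 = 32 + 16 + 4 + 1, so h^53 ≡ 38·114·190·95 ≡ 57 (mod 209)

57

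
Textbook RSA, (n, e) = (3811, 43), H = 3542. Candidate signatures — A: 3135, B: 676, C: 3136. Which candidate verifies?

A

Candidate A: Squares mod 3811: 3135^1≡3135, 3135^2≡3467, 3135^4≡195, 3135^8≡3726, 3135^16≡3414, 3135^32≡1358; 43 = 32 + 8 + 2 + 1, so 3135^43 ≡ 1358·3726·3467·3135 ≡ 3542 (mod 3811)
  → matches H = 3542
Candidate B: Squares mod 3811: 676^1≡676, 676^2≡3467, 676^4≡195, 676^8≡3726, 676^16≡3414, 676^32≡1358; 43 = 32 + 8 + 2 + 1, so 676^43 ≡ 1358·3726·3467·676 ≡ 269 (mod 3811)
Candidate C: Squares mod 3811: 3136^1≡3136, 3136^2≡2116, 3136^4≡3342, 3136^8≡2734, 3136^16≡1385, 3136^32≡1292; 43 = 32 + 8 + 2 + 1, so 3136^43 ≡ 1292·2734·2116·3136 ≡ 1797 (mod 3811)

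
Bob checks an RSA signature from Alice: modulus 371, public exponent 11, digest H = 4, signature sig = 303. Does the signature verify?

Squares mod 371: sig^1≡303, sig^2≡172, sig^4≡275, sig^8≡312
11 = 8 + 2 + 1, so sig^11 ≡ 312·172·303 ≡ 4 (mod 371)
4 = H, so the signature checks out.

verifies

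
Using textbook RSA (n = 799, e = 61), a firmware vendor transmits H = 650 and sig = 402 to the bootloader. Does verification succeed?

fails

sig^2 ≡ 402^2 = 161604 ≡ 206
sig^4 ≡ 206^2 = 42436 ≡ 89
sig^8 ≡ 89^2 = 7921 ≡ 730
sig^16 ≡ 730^2 = 532900 ≡ 766
sig^32 ≡ 766^2 = 586756 ≡ 290
61 = 32 + 16 + 8 + 4 + 1, so sig^61 ≡ 290·766·730·89·402 ≡ 109 (mod 799)
sig^61 mod 799 = 109, but H = 650.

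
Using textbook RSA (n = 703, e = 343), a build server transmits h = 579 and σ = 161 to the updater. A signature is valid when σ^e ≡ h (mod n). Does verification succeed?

Squares mod 703: σ^1≡161, σ^2≡613, σ^4≡367, σ^8≡416, σ^16≡118, σ^32≡567, σ^64≡218, σ^128≡423, σ^256≡367
343 = 256 + 64 + 16 + 4 + 2 + 1, so σ^343 ≡ 367·218·118·367·613·161 ≡ 579 (mod 703)
σ^343 mod 703 = 579 matches h.

passes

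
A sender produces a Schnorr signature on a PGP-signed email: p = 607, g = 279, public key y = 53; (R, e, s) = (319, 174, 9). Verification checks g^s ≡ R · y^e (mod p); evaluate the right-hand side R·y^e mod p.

53^174 mod 607 = 155
R · y^e ≡ 319·155 = 49445 ≡ 278 (mod 607)

278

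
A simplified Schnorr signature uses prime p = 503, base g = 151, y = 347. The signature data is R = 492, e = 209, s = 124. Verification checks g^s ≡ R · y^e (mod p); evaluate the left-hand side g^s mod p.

208

Squares mod 503: 151^1≡151, 151^2≡166, 151^4≡394, 151^8≡312, 151^16≡265, 151^32≡308, 151^64≡300
124 = 64 + 32 + 16 + 8 + 4, so 151^124 ≡ 300·308·265·312·394 ≡ 208 (mod 503)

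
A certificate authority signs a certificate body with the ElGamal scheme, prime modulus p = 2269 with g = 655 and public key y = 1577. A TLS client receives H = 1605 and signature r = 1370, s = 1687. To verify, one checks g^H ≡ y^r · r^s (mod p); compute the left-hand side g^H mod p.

655^1605 mod 2269 = 2211

2211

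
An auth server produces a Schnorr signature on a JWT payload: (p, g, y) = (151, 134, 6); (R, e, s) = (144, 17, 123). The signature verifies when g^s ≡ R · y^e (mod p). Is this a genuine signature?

g^s mod p:
Squares mod 151: 134^1≡134, 134^2≡138, 134^4≡18, 134^8≡22, 134^16≡31, 134^32≡55, 134^64≡5
123 = 64 + 32 + 16 + 8 + 2 + 1, so 134^123 ≡ 5·55·31·22·138·134 ≡ 107 (mod 151)
R · y^e mod p:
Squares mod 151: 6^1≡6, 6^2≡36, 6^4≡88, 6^8≡43, 6^16≡37
17 = 16 + 1, so 6^17 ≡ 37·6 ≡ 71 (mod 151)
144·71 = 10224 ≡ 107 (mod 151)
107 ≡ 107 (mod 151); signature holds.

genuine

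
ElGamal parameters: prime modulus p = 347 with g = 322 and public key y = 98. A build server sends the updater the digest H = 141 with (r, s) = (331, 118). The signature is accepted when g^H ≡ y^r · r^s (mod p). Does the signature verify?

Left side g^H mod p:
Squares mod 347: 322^1≡322, 322^2≡278, 322^4≡250, 322^8≡40, 322^16≡212, 322^32≡181, 322^64≡143, 322^128≡323
141 = 128 + 8 + 4 + 1, so 322^141 ≡ 323·40·250·322 ≡ 23 (mod 347)
Right side y^r · r^s mod p:
Squares mod 347: 98^1≡98, 98^2≡235, 98^4≡52, 98^8≡275, 98^16≡326, 98^32≡94, 98^64≡161, 98^128≡243, 98^256≡59
331 = 256 + 64 + 8 + 2 + 1, so 98^331 ≡ 59·161·275·235·98 ≡ 111 (mod 347)
Squares mod 347: 331^1≡331, 331^2≡256, 331^4≡300, 331^8≡127, 331^16≡167, 331^32≡129, 331^64≡332
118 = 64 + 32 + 16 + 4 + 2, so 331^118 ≡ 332·129·167·300·256 ≡ 119 (mod 347)
111·119 = 13209 ≡ 23 (mod 347)
23 ≡ 23 (mod 347), so the signature is genuine.

verifies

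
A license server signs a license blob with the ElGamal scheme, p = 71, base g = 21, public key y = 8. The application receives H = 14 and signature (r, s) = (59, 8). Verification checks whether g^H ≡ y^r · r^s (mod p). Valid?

no

Left side g^H mod p:
Squares mod 71: 21^1≡21, 21^2≡15, 21^4≡12, 21^8≡2
14 = 8 + 4 + 2, so 21^14 ≡ 2·12·15 ≡ 5 (mod 71)
Right side y^r · r^s mod p:
Squares mod 71: 8^1≡8, 8^2≡64, 8^4≡49, 8^8≡58, 8^16≡27, 8^32≡19
59 = 32 + 16 + 8 + 2 + 1, so 8^59 ≡ 19·27·58·64·8 ≡ 4 (mod 71)
Squares mod 71: 59^1≡59, 59^2≡2, 59^4≡4, 59^8≡16
59^8 ≡ 16 (mod 71)
4·16 = 64 ≡ 64 (mod 71)
5 ≠ 64, so verification fails.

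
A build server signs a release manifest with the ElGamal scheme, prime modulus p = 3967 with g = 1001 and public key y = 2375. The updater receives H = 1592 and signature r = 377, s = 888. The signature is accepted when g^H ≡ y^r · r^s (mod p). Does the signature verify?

Left side g^H mod p:
Squares mod 3967: 1001^1≡1001, 1001^2≡2317, 1001^4≡1138, 1001^8≡1802, 1001^16≡2198, 1001^32≡3365, 1001^64≡1407, 1001^128≡116, 1001^256≡1555, 1001^512≡2122, 1001^1024≡339
1592 = 1024 + 512 + 32 + 16 + 8, so 1001^1592 ≡ 339·2122·3365·2198·1802 ≡ 1583 (mod 3967)
Right side y^r · r^s mod p:
Squares mod 3967: 2375^1≡2375, 2375^2≡3518, 2375^4≡3251, 2375^8≡913, 2375^16≡499, 2375^32≡3047, 2375^64≡1429, 2375^128≡3003, 2375^256≡1018
377 = 256 + 64 + 32 + 16 + 8 + 1, so 2375^377 ≡ 1018·1429·3047·499·913·2375 ≡ 2825 (mod 3967)
Squares mod 3967: 377^1≡377, 377^2≡3284, 377^4≡2350, 377^8≡436, 377^16≡3647, 377^32≡3225, 377^64≡3118, 377^128≡2774, 377^256≡3063, 377^512≡14
888 = 512 + 256 + 64 + 32 + 16 + 8, so 377^888 ≡ 14·3063·3118·3225·3647·436 ≡ 1802 (mod 3967)
2825·1802 = 5090650 ≡ 989 (mod 3967)
1583 ≠ 989, so verification fails.

does not verify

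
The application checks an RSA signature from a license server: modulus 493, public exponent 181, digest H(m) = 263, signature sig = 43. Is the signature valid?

sig^2 ≡ 43^2 = 1849 ≡ 370
sig^4 ≡ 370^2 = 136900 ≡ 339
sig^8 ≡ 339^2 = 114921 ≡ 52
sig^16 ≡ 52^2 = 2704 ≡ 239
sig^32 ≡ 239^2 = 57121 ≡ 426
sig^64 ≡ 426^2 = 181476 ≡ 52
sig^128 ≡ 52^2 = 2704 ≡ 239
181 = 128 + 32 + 16 + 4 + 1, so sig^181 ≡ 239·426·239·339·43 ≡ 263 (mod 493)
sig^181 mod 493 = 263 matches H(m).

valid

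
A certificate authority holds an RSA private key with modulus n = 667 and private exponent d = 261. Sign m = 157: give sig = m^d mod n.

Squares mod 667: m^1≡157, m^2≡637, m^4≡233, m^8≡262, m^16≡610, m^32≡581, m^64≡59, m^128≡146, m^256≡639
261 = 256 + 4 + 1, so m^261 ≡ 639·233·157 ≡ 244 (mod 667)

244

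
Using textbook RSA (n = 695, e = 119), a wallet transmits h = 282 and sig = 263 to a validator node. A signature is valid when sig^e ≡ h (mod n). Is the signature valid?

valid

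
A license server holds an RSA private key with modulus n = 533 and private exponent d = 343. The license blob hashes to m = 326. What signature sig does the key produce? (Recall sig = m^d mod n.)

Squares mod 533: m^1≡326, m^2≡209, m^4≡508, m^8≡92, m^16≡469, m^32≡365, m^64≡508, m^128≡92, m^256≡469
343 = 256 + 64 + 16 + 4 + 2 + 1, so m^343 ≡ 469·508·469·508·209·326 ≡ 443 (mod 533)

443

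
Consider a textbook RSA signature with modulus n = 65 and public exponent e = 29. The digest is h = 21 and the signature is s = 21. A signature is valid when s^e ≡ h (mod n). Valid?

Squares mod 65: s^1≡21, s^2≡51, s^4≡1, s^8≡1, s^16≡1
29 = 16 + 8 + 4 + 1, so s^29 ≡ 1·1·1·21 ≡ 21 (mod 65)
s^29 mod 65 = 21 matches h.

yes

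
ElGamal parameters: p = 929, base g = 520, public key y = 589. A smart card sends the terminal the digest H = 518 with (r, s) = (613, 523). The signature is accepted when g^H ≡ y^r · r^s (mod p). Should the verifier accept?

accept

Left side g^H mod p:
Squares mod 929: 520^1≡520, 520^2≡61, 520^4≡5, 520^8≡25, 520^16≡625, 520^32≡445, 520^64≡148, 520^128≡537, 520^256≡379, 520^512≡575
518 = 512 + 4 + 2, so 520^518 ≡ 575·5·61 ≡ 723 (mod 929)
Right side y^r · r^s mod p:
Squares mod 929: 589^1≡589, 589^2≡404, 589^4≡641, 589^8≡263, 589^16≡423, 589^32≡561, 589^64≡719, 589^128≡437, 589^256≡524, 589^512≡521
613 = 512 + 64 + 32 + 4 + 1, so 589^613 ≡ 521·719·561·641·589 ≡ 68 (mod 929)
Squares mod 929: 613^1≡613, 613^2≡453, 613^4≡829, 613^8≡710, 613^16≡582, 613^32≡568, 613^64≡261, 613^128≡304, 613^256≡445, 613^512≡148
523 = 512 + 8 + 2 + 1, so 613^523 ≡ 148·710·453·613 ≡ 844 (mod 929)
68·844 = 57392 ≡ 723 (mod 929)
723 ≡ 723 (mod 929), so the signature is genuine.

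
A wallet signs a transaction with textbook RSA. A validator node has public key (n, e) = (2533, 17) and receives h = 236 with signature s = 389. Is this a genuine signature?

Squares mod 2533: s^1≡389, s^2≡1874, s^4≡1138, s^8≡681, s^16≡222
17 = 16 + 1, so s^17 ≡ 222·389 ≡ 236 (mod 2533)
236 = h, so the signature checks out.

genuine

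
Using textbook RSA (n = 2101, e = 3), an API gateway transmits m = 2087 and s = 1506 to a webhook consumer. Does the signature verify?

s^2 ≡ 1506^2 = 2268036 ≡ 1057
3 = 2 + 1, so s^3 ≡ 1057·1506 ≡ 1385 (mod 2101)
1385 ≠ 2087, so verification fails.

does not verify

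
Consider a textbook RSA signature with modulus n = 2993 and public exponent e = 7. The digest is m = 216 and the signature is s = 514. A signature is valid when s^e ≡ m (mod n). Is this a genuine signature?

s^2 ≡ 514^2 = 264196 ≡ 812
s^4 ≡ 812^2 = 659344 ≡ 884
7 = 4 + 2 + 1, so s^7 ≡ 884·812·514 ≡ 216 (mod 2993)
s^7 mod 2993 = 216 matches m.

genuine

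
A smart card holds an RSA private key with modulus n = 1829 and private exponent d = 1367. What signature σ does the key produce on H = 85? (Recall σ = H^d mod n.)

H^2 ≡ 85^2 = 7225 ≡ 1738
H^4 ≡ 1738^2 = 3020644 ≡ 965
H^8 ≡ 965^2 = 931225 ≡ 264
H^16 ≡ 264^2 = 69696 ≡ 194
H^32 ≡ 194^2 = 37636 ≡ 1056
H^64 ≡ 1056^2 = 1115136 ≡ 1275
H^128 ≡ 1275^2 = 1625625 ≡ 1473
H^256 ≡ 1473^2 = 2169729 ≡ 535
H^512 ≡ 535^2 = 286225 ≡ 901
H^1024 ≡ 901^2 = 811801 ≡ 1554
1367 = 1024 + 256 + 64 + 16 + 4 + 2 + 1, so H^1367 ≡ 1554·535·1275·194·965·1738·85 ≡ 1083 (mod 1829)

1083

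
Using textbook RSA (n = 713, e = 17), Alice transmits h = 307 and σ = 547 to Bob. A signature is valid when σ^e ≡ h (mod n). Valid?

σ^2 ≡ 547^2 = 299209 ≡ 462
σ^4 ≡ 462^2 = 213444 ≡ 257
σ^8 ≡ 257^2 = 66049 ≡ 453
σ^16 ≡ 453^2 = 205209 ≡ 578
17 = 16 + 1, so σ^17 ≡ 578·547 ≡ 307 (mod 713)
307 = h, so the signature checks out.

yes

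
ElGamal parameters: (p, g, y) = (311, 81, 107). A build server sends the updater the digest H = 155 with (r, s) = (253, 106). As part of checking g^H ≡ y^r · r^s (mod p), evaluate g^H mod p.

81^2 = 6561 ≡ 30
81^4 ≡ 30^2 = 900 ≡ 278
81^8 ≡ 278^2 = 77284 ≡ 156
81^16 ≡ 156^2 = 24336 ≡ 78
81^32 ≡ 78^2 = 6084 ≡ 175
81^64 ≡ 175^2 = 30625 ≡ 147
81^128 ≡ 147^2 = 21609 ≡ 150
155 = 128 + 16 + 8 + 2 + 1, so 81^155 ≡ 150·78·156·30·81 ≡ 1 (mod 311)

1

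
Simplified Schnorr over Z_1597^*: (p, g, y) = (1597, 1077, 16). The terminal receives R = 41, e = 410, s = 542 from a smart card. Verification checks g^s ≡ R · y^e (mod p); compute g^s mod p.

172

1077^2 = 1159929 ≡ 507
1077^4 ≡ 507^2 = 257049 ≡ 1529
1077^8 ≡ 1529^2 = 2337841 ≡ 1430
1077^16 ≡ 1430^2 = 2044900 ≡ 740
1077^32 ≡ 740^2 = 547600 ≡ 1426
1077^64 ≡ 1426^2 = 2033476 ≡ 495
1077^128 ≡ 495^2 = 245025 ≡ 684
1077^256 ≡ 684^2 = 467856 ≡ 1532
1077^512 ≡ 1532^2 = 2347024 ≡ 1031
542 = 512 + 16 + 8 + 4 + 2, so 1077^542 ≡ 1031·740·1430·1529·507 ≡ 172 (mod 1597)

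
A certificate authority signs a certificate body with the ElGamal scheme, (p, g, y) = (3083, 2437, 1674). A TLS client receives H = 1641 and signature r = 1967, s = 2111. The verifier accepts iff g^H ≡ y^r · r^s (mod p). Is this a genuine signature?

forged

Left side g^H mod p:
2437^2 = 5938969 ≡ 1111
2437^4 ≡ 1111^2 = 1234321 ≡ 1121
2437^8 ≡ 1121^2 = 1256641 ≡ 1860
2437^16 ≡ 1860^2 = 3459600 ≡ 474
2437^32 ≡ 474^2 = 224676 ≡ 2700
2437^64 ≡ 2700^2 = 7290000 ≡ 1788
2437^128 ≡ 1788^2 = 3196944 ≡ 2956
2437^256 ≡ 2956^2 = 8737936 ≡ 714
2437^512 ≡ 714^2 = 509796 ≡ 1101
2437^1024 ≡ 1101^2 = 1212201 ≡ 582
1641 = 1024 + 512 + 64 + 32 + 8 + 1, so 2437^1641 ≡ 582·1101·1788·2700·1860·2437 ≡ 1716 (mod 3083)
Right side y^r · r^s mod p:
1674^2 = 2802276 ≡ 2912
1674^4 ≡ 2912^2 = 8479744 ≡ 1494
1674^8 ≡ 1494^2 = 2232036 ≡ 3027
1674^16 ≡ 3027^2 = 9162729 ≡ 53
1674^32 ≡ 53^2 = 2809
1674^64 ≡ 2809^2 = 7890481 ≡ 1084
1674^128 ≡ 1084^2 = 1175056 ≡ 433
1674^256 ≡ 433^2 = 187489 ≡ 2509
1674^512 ≡ 2509^2 = 6295081 ≡ 2678
1674^1024 ≡ 2678^2 = 7171684 ≡ 626
1967 = 1024 + 512 + 256 + 128 + 32 + 8 + 4 + 2 + 1, so 1674^1967 ≡ 626·2678·2509·433·2809·3027·1494·2912·1674 ≡ 2571 (mod 3083)
1967^2 = 3869089 ≡ 3007
1967^4 ≡ 3007^2 = 9042049 ≡ 2693
1967^8 ≡ 2693^2 = 7252249 ≡ 1033
1967^16 ≡ 1033^2 = 1067089 ≡ 371
1967^32 ≡ 371^2 = 137641 ≡ 1989
1967^64 ≡ 1989^2 = 3956121 ≡ 632
1967^128 ≡ 632^2 = 399424 ≡ 1717
1967^256 ≡ 1717^2 = 2948089 ≡ 741
1967^512 ≡ 741^2 = 549081 ≡ 307
1967^1024 ≡ 307^2 = 94249 ≡ 1759
1967^2048 ≡ 1759^2 = 3094081 ≡ 1832
2111 = 2048 + 32 + 16 + 8 + 4 + 2 + 1, so 1967^2111 ≡ 1832·1989·371·1033·2693·3007·1967 ≡ 609 (mod 3083)
2571·609 = 1565739 ≡ 2658 (mod 3083)
1716 ≠ 2658, so verification fails.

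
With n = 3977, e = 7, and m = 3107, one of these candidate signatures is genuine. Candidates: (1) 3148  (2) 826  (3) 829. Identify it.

Candidate 1: Squares mod 3977: 3148^1≡3148, 3148^2≡3197, 3148^4≡3896; 7 = 4 + 2 + 1, so 3148^7 ≡ 3896·3197·3148 ≡ 870 (mod 3977)
Candidate 2: Squares mod 3977: 826^1≡826, 826^2≡2209, 826^4≡3879; 7 = 4 + 2 + 1, so 826^7 ≡ 3879·2209·826 ≡ 3719 (mod 3977)
Candidate 3: Squares mod 3977: 829^1≡829, 829^2≡3197, 829^4≡3896; 7 = 4 + 2 + 1, so 829^7 ≡ 3896·3197·829 ≡ 3107 (mod 3977)
  → matches m = 3107

3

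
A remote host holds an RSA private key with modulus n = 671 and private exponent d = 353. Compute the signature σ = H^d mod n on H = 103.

625

H^353 mod 671 = 625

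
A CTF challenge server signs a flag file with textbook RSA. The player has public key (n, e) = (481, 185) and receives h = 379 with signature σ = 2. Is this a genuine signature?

Squares mod 481: σ^1≡2, σ^2≡4, σ^4≡16, σ^8≡256, σ^16≡120, σ^32≡451, σ^64≡419, σ^128≡477
185 = 128 + 32 + 16 + 8 + 1, so σ^185 ≡ 477·451·120·256·2 ≡ 32 (mod 481)
σ^185 mod 481 = 32, but h = 379.

forged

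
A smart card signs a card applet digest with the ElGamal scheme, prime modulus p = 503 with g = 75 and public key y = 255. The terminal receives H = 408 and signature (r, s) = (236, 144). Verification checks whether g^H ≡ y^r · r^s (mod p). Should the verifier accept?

accept

Left side g^H mod p:
Squares mod 503: 75^1≡75, 75^2≡92, 75^4≡416, 75^8≡24, 75^16≡73, 75^32≡299, 75^64≡370, 75^128≡84, 75^256≡14
408 = 256 + 128 + 16 + 8, so 75^408 ≡ 14·84·73·24 ≡ 64 (mod 503)
Right side y^r · r^s mod p:
Squares mod 503: 255^1≡255, 255^2≡138, 255^4≡433, 255^8≡373, 255^16≡301, 255^32≡61, 255^64≡200, 255^128≡263
236 = 128 + 64 + 32 + 8 + 4, so 255^236 ≡ 263·200·61·373·433 ≡ 310 (mod 503)
Squares mod 503: 236^1≡236, 236^2≡366, 236^4≡158, 236^8≡317, 236^16≡392, 236^32≡249, 236^64≡132, 236^128≡322
144 = 128 + 16, so 236^144 ≡ 322·392 ≡ 474 (mod 503)
310·474 = 146940 ≡ 64 (mod 503)
64 ≡ 64 (mod 503), so the signature is genuine.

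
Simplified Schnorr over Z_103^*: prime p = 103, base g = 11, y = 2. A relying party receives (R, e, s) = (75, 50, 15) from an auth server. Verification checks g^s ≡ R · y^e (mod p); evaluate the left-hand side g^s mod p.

11^2 = 121 ≡ 18
11^4 ≡ 18^2 = 324 ≡ 15
11^8 ≡ 15^2 = 225 ≡ 19
15 = 8 + 4 + 2 + 1, so 11^15 ≡ 19·15·18·11 ≡ 89 (mod 103)

89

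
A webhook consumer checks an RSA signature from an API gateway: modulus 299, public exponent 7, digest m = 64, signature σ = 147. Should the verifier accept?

reject

σ^2 ≡ 147^2 = 21609 ≡ 81
σ^4 ≡ 81^2 = 6561 ≡ 282
7 = 4 + 2 + 1, so σ^7 ≡ 282·81·147 ≡ 4 (mod 299)
σ^7 mod 299 = 4, but m = 64.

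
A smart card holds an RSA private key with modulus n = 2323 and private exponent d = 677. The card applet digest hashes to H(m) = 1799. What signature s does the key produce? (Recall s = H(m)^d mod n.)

245

(H(m))^677 mod 2323 = 245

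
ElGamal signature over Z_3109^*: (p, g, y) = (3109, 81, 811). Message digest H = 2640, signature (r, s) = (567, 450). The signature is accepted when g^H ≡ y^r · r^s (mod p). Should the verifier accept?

Left side g^H mod p:
81^2 = 6561 ≡ 343
81^4 ≡ 343^2 = 117649 ≡ 2616
81^8 ≡ 2616^2 = 6843456 ≡ 547
81^16 ≡ 547^2 = 299209 ≡ 745
81^32 ≡ 745^2 = 555025 ≡ 1623
81^64 ≡ 1623^2 = 2634129 ≡ 806
81^128 ≡ 806^2 = 649636 ≡ 2964
81^256 ≡ 2964^2 = 8785296 ≡ 2371
81^512 ≡ 2371^2 = 5621641 ≡ 569
81^1024 ≡ 569^2 = 323761 ≡ 425
81^2048 ≡ 425^2 = 180625 ≡ 303
2640 = 2048 + 512 + 64 + 16, so 81^2640 ≡ 303·569·806·745 ≡ 2032 (mod 3109)
Right side y^r · r^s mod p:
811^2 = 657721 ≡ 1722
811^4 ≡ 1722^2 = 2965284 ≡ 2407
811^8 ≡ 2407^2 = 5793649 ≡ 1582
811^16 ≡ 1582^2 = 2502724 ≡ 3088
811^32 ≡ 3088^2 = 9535744 ≡ 441
811^64 ≡ 441^2 = 194481 ≡ 1723
811^128 ≡ 1723^2 = 2968729 ≡ 2743
811^256 ≡ 2743^2 = 7524049 ≡ 269
811^512 ≡ 269^2 = 72361 ≡ 854
567 = 512 + 32 + 16 + 4 + 2 + 1, so 811^567 ≡ 854·441·3088·2407·1722·811 ≡ 673 (mod 3109)
567^2 = 321489 ≡ 1262
567^4 ≡ 1262^2 = 1592644 ≡ 836
567^8 ≡ 836^2 = 698896 ≡ 2480
567^16 ≡ 2480^2 = 6150400 ≡ 798
567^32 ≡ 798^2 = 636804 ≡ 2568
567^64 ≡ 2568^2 = 6594624 ≡ 435
567^128 ≡ 435^2 = 189225 ≡ 2685
567^256 ≡ 2685^2 = 7209225 ≡ 2563
450 = 256 + 128 + 64 + 2, so 567^450 ≡ 2563·2685·435·1262 ≡ 234 (mod 3109)
673·234 = 157482 ≡ 2032 (mod 3109)
2032 ≡ 2032 (mod 3109), so the signature is genuine.

accept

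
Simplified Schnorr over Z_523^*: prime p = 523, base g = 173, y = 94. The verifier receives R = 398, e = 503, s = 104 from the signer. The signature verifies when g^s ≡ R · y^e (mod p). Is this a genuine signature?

g^s mod p:
173^2 = 29929 ≡ 118
173^4 ≡ 118^2 = 13924 ≡ 326
173^8 ≡ 326^2 = 106276 ≡ 107
173^16 ≡ 107^2 = 11449 ≡ 466
173^32 ≡ 466^2 = 217156 ≡ 111
173^64 ≡ 111^2 = 12321 ≡ 292
104 = 64 + 32 + 8, so 173^104 ≡ 292·111·107 ≡ 71 (mod 523)
R · y^e mod p:
94^2 = 8836 ≡ 468
94^4 ≡ 468^2 = 219024 ≡ 410
94^8 ≡ 410^2 = 168100 ≡ 217
94^16 ≡ 217^2 = 47089 ≡ 19
94^32 ≡ 19^2 = 361
94^64 ≡ 361^2 = 130321 ≡ 94
94^128 ≡ 94^2 = 8836 ≡ 468
94^256 ≡ 468^2 = 219024 ≡ 410
503 = 256 + 128 + 64 + 32 + 16 + 4 + 2 + 1, so 94^503 ≡ 410·468·94·361·19·410·468·94 ≡ 217 (mod 523)
398·217 = 86366 ≡ 71 (mod 523)
71 ≡ 71 (mod 523); signature holds.

genuine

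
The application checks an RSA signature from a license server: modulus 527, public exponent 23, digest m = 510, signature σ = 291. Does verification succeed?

fails

σ^2 ≡ 291^2 = 84681 ≡ 361
σ^4 ≡ 361^2 = 130321 ≡ 152
σ^8 ≡ 152^2 = 23104 ≡ 443
σ^16 ≡ 443^2 = 196249 ≡ 205
23 = 16 + 4 + 2 + 1, so σ^23 ≡ 205·152·361·291 ≡ 332 (mod 527)
The recovered value 332 does not match the digest 510.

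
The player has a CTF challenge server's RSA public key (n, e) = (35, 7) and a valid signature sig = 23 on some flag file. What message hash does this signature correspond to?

2

sig^2 ≡ 23^2 = 529 ≡ 4
sig^4 ≡ 4^2 = 16
7 = 4 + 2 + 1, so sig^7 ≡ 16·4·23 ≡ 2 (mod 35)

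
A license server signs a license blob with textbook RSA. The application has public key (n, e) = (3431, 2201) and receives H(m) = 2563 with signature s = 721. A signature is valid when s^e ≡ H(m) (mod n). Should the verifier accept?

accept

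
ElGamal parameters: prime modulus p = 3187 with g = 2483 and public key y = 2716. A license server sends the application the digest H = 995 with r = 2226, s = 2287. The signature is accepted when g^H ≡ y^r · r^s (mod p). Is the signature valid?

Left side g^H mod p:
Squares mod 3187: 2483^1≡2483, 2483^2≡1631, 2483^4≡2203, 2483^8≡2595, 2483^16≡3081, 2483^32≡1675, 2483^64≡1065, 2483^128≡2840, 2483^256≡2490, 2483^512≡1385
995 = 512 + 256 + 128 + 64 + 32 + 2 + 1, so 2483^995 ≡ 1385·2490·2840·1065·1675·1631·2483 ≡ 78 (mod 3187)
Right side y^r · r^s mod p:
Squares mod 3187: 2716^1≡2716, 2716^2≡1938, 2716^4≡1558, 2716^8≡2057, 2716^16≡2100, 2716^32≡2379, 2716^64≡2716, 2716^128≡1938, 2716^256≡1558, 2716^512≡2057, 2716^1024≡2100, 2716^2048≡2379
2226 = 2048 + 128 + 32 + 16 + 2, so 2716^2226 ≡ 2379·1938·2379·2100·1938 ≡ 1871 (mod 3187)
Squares mod 3187: 2226^1≡2226, 2226^2≡2478, 2226^4≡2322, 2226^8≡2467, 2226^16≡2106, 2226^32≡2119, 2226^64≡2865, 2226^128≡1700, 2226^256≡2578, 2226^512≡1189, 2226^1024≡1880, 2226^2048≡17
2287 = 2048 + 128 + 64 + 32 + 8 + 4 + 2 + 1, so 2226^2287 ≡ 17·1700·2865·2119·2467·2322·2478·2226 ≡ 586 (mod 3187)
1871·586 = 1096406 ≡ 78 (mod 3187)
78 ≡ 78 (mod 3187), so the signature is genuine.

valid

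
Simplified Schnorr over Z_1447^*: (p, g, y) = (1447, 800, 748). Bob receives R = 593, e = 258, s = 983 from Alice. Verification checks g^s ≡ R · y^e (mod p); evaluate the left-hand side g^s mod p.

1317

Squares mod 1447: 800^1≡800, 800^2≡426, 800^4≡601, 800^8≡898, 800^16≡425, 800^32≡1197, 800^64≡279, 800^128≡1150, 800^256≡1389, 800^512≡470
983 = 512 + 256 + 128 + 64 + 16 + 4 + 2 + 1, so 800^983 ≡ 470·1389·1150·279·425·601·426·800 ≡ 1317 (mod 1447)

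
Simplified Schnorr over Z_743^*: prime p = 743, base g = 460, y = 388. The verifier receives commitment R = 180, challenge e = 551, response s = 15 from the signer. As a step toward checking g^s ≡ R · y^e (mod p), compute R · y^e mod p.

259

388^2 = 150544 ≡ 458
388^4 ≡ 458^2 = 209764 ≡ 238
388^8 ≡ 238^2 = 56644 ≡ 176
388^16 ≡ 176^2 = 30976 ≡ 513
388^32 ≡ 513^2 = 263169 ≡ 147
388^64 ≡ 147^2 = 21609 ≡ 62
388^128 ≡ 62^2 = 3844 ≡ 129
388^256 ≡ 129^2 = 16641 ≡ 295
388^512 ≡ 295^2 = 87025 ≡ 94
551 = 512 + 32 + 4 + 2 + 1, so 388^551 ≡ 94·147·238·458·388 ≡ 278 (mod 743)
R · y^e ≡ 180·278 = 50040 ≡ 259 (mod 743)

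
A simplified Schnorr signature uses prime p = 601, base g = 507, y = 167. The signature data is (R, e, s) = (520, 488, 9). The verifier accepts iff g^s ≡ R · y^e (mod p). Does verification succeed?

g^s mod p:
507^2 = 257049 ≡ 422
507^4 ≡ 422^2 = 178084 ≡ 188
507^8 ≡ 188^2 = 35344 ≡ 486
9 = 8 + 1, so 507^9 ≡ 486·507 ≡ 593 (mod 601)
R · y^e mod p:
167^2 = 27889 ≡ 243
167^4 ≡ 243^2 = 59049 ≡ 151
167^8 ≡ 151^2 = 22801 ≡ 564
167^16 ≡ 564^2 = 318096 ≡ 167
167^32 ≡ 167^2 = 27889 ≡ 243
167^64 ≡ 243^2 = 59049 ≡ 151
167^128 ≡ 151^2 = 22801 ≡ 564
167^256 ≡ 564^2 = 318096 ≡ 167
488 = 256 + 128 + 64 + 32 + 8, so 167^488 ≡ 167·564·151·243·564 ≡ 564 (mod 601)
520·564 = 293280 ≡ 593 (mod 601)
593 ≡ 593 (mod 601); signature holds.

passes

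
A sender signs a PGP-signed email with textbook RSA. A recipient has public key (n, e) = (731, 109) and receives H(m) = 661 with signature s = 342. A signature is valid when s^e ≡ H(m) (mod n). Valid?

yes

s^2 ≡ 342^2 = 116964 ≡ 4
s^4 ≡ 4^2 = 16
s^8 ≡ 16^2 = 256
s^16 ≡ 256^2 = 65536 ≡ 477
s^32 ≡ 477^2 = 227529 ≡ 188
s^64 ≡ 188^2 = 35344 ≡ 256
109 = 64 + 32 + 8 + 4 + 1, so s^109 ≡ 256·188·256·16·342 ≡ 661 (mod 731)
661 = H(m), so the signature checks out.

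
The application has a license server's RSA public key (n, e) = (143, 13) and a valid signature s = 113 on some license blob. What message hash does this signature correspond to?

Squares mod 143: s^1≡113, s^2≡42, s^4≡48, s^8≡16
13 = 8 + 4 + 1, so s^13 ≡ 16·48·113 ≡ 126 (mod 143)

126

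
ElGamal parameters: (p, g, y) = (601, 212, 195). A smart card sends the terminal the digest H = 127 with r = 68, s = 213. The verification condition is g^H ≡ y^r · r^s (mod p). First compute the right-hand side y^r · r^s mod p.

195^2 = 38025 ≡ 162
195^4 ≡ 162^2 = 26244 ≡ 401
195^8 ≡ 401^2 = 160801 ≡ 334
195^16 ≡ 334^2 = 111556 ≡ 371
195^32 ≡ 371^2 = 137641 ≡ 12
195^64 ≡ 12^2 = 144
68 = 64 + 4, so 195^68 ≡ 144·401 ≡ 48 (mod 601)
68^2 = 4624 ≡ 417
68^4 ≡ 417^2 = 173889 ≡ 200
68^8 ≡ 200^2 = 40000 ≡ 334
68^16 ≡ 334^2 = 111556 ≡ 371
68^32 ≡ 371^2 = 137641 ≡ 12
68^64 ≡ 12^2 = 144
68^128 ≡ 144^2 = 20736 ≡ 302
213 = 128 + 64 + 16 + 4 + 1, so 68^213 ≡ 302·144·371·200·68 ≡ 407 (mod 601)
y^r · r^s ≡ 48·407 = 19536 ≡ 304 (mod 601)

304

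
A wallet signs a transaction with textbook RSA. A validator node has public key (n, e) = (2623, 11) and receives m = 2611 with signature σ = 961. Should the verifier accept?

accept

σ^2 ≡ 961^2 = 923521 ≡ 225
σ^4 ≡ 225^2 = 50625 ≡ 788
σ^8 ≡ 788^2 = 620944 ≡ 1916
11 = 8 + 2 + 1, so σ^11 ≡ 1916·225·961 ≡ 2611 (mod 2623)
Since 2611 equals the digest 2611, verification succeeds.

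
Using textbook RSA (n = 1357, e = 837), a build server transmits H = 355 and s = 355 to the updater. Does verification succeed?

passes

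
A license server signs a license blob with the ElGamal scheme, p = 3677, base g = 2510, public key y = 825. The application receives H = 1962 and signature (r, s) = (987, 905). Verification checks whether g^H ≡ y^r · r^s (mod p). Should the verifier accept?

Left side g^H mod p:
2510^1962 mod 3677 = 3637
Right side y^r · r^s mod p:
825^987 mod 3677 = 880
987^905 mod 3677 = 3481
880·3481 = 3063280 ≡ 339 (mod 3677)
3637 ≠ 339, so verification fails.

reject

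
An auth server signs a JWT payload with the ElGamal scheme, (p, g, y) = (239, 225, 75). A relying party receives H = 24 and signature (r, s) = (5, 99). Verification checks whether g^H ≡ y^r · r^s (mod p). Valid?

yes

Left side g^H mod p:
225^2 = 50625 ≡ 196
225^4 ≡ 196^2 = 38416 ≡ 176
225^8 ≡ 176^2 = 30976 ≡ 145
225^16 ≡ 145^2 = 21025 ≡ 232
24 = 16 + 8, so 225^24 ≡ 232·145 ≡ 180 (mod 239)
Right side y^r · r^s mod p:
75^2 = 5625 ≡ 128
75^4 ≡ 128^2 = 16384 ≡ 132
5 = 4 + 1, so 75^5 ≡ 132·75 ≡ 101 (mod 239)
5^2 = 25
5^4 ≡ 25^2 = 625 ≡ 147
5^8 ≡ 147^2 = 21609 ≡ 99
5^16 ≡ 99^2 = 9801 ≡ 2
5^32 ≡ 2^2 = 4
5^64 ≡ 4^2 = 16
99 = 64 + 32 + 2 + 1, so 5^99 ≡ 16·4·25·5 ≡ 113 (mod 239)
101·113 = 11413 ≡ 180 (mod 239)
180 ≡ 180 (mod 239), so the signature is genuine.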